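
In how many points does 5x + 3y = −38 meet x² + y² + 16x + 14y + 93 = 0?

2

Substituting the line into the circle gives 34x² + 314x + 685 = 0.
Δ = 98596 − 93160 = 5436.
Two real roots: the line is a secant.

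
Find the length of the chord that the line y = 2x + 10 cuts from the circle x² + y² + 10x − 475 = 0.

From the line, y = 2x + 10. Substituting:
5x² + 50x − 375 = 0  ⟹  x² + 10x − 75 = 0
x = 5 or x = −15, giving (5, 20) and (−15, −20).
|(5, 20) − (−15, −20)| = √((20)² + (40)²) = 20√5.

20√5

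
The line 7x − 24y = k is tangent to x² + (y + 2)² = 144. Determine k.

k = −252 or k = 348

For a tangent, require d(centre, line) = r = 12.
|7·0 − 24·(−2) − k| / √625 = 12
|k − (48)| = 12·25, so k = 348 or k = −252.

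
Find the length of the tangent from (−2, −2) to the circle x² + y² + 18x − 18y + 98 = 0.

The centre is (−9, 9) and r = 8. The square of the distance from P to the centre is 49 + 121 = 170.
The tangent meets the radius at right angles, so tangent² = |PO|² − r² = 170 − 64 = 106.

√106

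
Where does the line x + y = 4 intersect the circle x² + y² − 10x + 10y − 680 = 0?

(−12, 16) and (26, −22)

Substitute y = −x + 4:
2x² − 28x − 624 = 0  ⟹  x² − 14x − 312 = 0
x = 26 or x = −12, giving (26, −22) and (−12, 16).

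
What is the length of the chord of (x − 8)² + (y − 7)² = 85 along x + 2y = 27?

From the line, y = (27 − x)/2. Substituting:
5x² − 90x + 85 = 0  ⟹  x² − 18x + 17 = 0
x = 17 or x = 1, giving (17, 5) and (1, 13).
|(17, 5) − (1, 13)| = √((16)² + (−8)²) = 8√5.

8√5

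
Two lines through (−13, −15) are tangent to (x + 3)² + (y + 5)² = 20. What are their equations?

Write the tangent as mx − y + (−15 − m·(−13)) = 0 and set its distance from the centre to 2√5:
(10m − (10))² = 20(m² + 1)
2m² − 5m + 2 = 0, so m = 2 or m = 1/2.
Through (−13, −15) these give 2x − y = −11 and x − 2y = 17.

2x − y = −11 and x − 2y = 17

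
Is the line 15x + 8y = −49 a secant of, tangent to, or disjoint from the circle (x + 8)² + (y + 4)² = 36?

Centre (−8, −4), r² = 36. Distance² from centre to line = (−103)²/289 = 10609/289.
Since d² > r², the line lies outside the circle.

disjoint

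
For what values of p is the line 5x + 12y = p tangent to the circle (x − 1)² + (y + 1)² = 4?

The line touches the circle iff its distance from (1, −1) is 2:
|5·1 + 12·(−1) − p| / √169 = 2
|p − (−7)| = 2·13, so p = 19 or p = −33.

p = −33 or p = 19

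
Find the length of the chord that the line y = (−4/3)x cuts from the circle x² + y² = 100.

20

Express y = (−4x)/3 and substitute into the circle:
25x² − 900 = 0  ⟹  x² − 36 = 0
x = 6 or x = −6, giving (6, −8) and (−6, 8).
|(6, −8) − (−6, 8)| = √((12)² + (−16)²) = 20.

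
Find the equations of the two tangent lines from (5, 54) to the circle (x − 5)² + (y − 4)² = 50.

Let a tangent through (5, 54) have slope m. Its distance from (5, 4) must equal 5√2:
[m·(0) − (−50)]² = 50(m² + 1)
m² − 49 = 0, so m = −7 or m = 7.
Through (5, 54) these give 7x + y = 89 and 7x − y = −19.

7x + y = 89 and 7x − y = −19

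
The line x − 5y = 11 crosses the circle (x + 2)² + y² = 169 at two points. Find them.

(−14, −5) and (11, 0)

Express y = (−11 + x)/5 and substitute into the circle:
26x² + 78x − 4004 = 0  ⟹  x² + 3x − 154 = 0
x = 11 or x = −14, giving (11, 0) and (−14, −5).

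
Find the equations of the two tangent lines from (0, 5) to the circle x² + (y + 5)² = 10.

Let a tangent through (0, 5) have slope m. Its distance from (0, −5) must equal √10:
[m·(0) − (−10)]² = 10(m² + 1)
m² − 9 = 0, so m = 3 or m = −3.
Through (0, 5) these give 3x − y = −5 and 3x + y = 5.

3x − y = −5 and 3x + y = 5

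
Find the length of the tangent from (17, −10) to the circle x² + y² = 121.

The centre is (0, 0) and r = 11. The square of the distance from P to the centre is 289 + 100 = 389.
Power of the point: PT² = |PO|² − r² = 268, so PT = 2√67.

2√67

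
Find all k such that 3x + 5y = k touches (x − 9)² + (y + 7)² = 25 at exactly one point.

k = −8 ± 5√34

The line touches the circle iff its distance from (9, −7) is 5:
|3·9 + 5·(−7) − k| / √34 = 5
|k − (−8)| = 5√34.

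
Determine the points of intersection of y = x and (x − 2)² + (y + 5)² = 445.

From the line, y = x. Substituting:
2x² + 6x − 416 = 0  ⟹  x² + 3x − 208 = 0
x = 13 or x = −16, giving (13, 13) and (−16, −16).

(−16, −16) and (13, 13)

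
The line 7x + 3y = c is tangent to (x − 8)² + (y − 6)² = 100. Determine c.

Tangency holds when the distance from the centre (8, 6) to the line equals the radius 10:
|7·8 + 3·6 − c| / √58 = 10
|c − (74)| = 10√58.

c = 74 ± 10√58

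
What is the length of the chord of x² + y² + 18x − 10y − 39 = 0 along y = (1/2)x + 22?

4√5

Express y = (44 + x)/2 and substitute into the circle:
5x² + 140x + 900 = 0  ⟹  x² + 28x + 180 = 0
x = −10 or x = −18, giving (−10, 17) and (−18, 13).
|(−10, 17) − (−18, 13)| = √((8)² + (4)²) = 4√5.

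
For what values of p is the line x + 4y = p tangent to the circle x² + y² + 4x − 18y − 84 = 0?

p = 34 ± 13√17

Tangency holds when the distance from the centre (−2, 9) to the line equals the radius 13:
|1·(−2) + 4·9 − p| / √17 = 13
|p − (34)| = 13√17.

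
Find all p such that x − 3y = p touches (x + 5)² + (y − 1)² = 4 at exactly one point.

For a tangent, require d(centre, line) = r = 2.
|1·(−5) − 3·1 − p| / √10 = 2
|p − (−8)| = 2√10.

p = −8 ± 2√10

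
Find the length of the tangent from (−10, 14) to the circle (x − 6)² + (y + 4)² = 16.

2√141

The centre is (6, −4) and r = 4. The square of the distance from P to the centre is 256 + 324 = 580.
Power of the point: PT² = |PO|² − r² = 564, so PT = 2√141.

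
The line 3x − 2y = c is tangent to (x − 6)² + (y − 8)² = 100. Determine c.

c = 2 ± 10√13

For a tangent, require d(centre, line) = r = 10.
|3·6 − 2·8 − c| / √13 = 10
|c − (2)| = 10√13.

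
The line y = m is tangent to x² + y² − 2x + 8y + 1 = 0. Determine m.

m = −8 or m = 0

Tangency holds when the distance from the centre (1, −4) to the line equals the radius 4:
|0·1 + 1·(−4) − m| / √1 = 4
|m − (−4)| = 4, so m = 0 or m = −8.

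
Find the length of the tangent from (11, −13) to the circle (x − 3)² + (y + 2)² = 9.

4√11

Centre (3, −2), r² = 9. |PO|² = (8)² + (−11)² = 185.
Power of the point: PT² = |PO|² − r² = 176, so PT = 4√11.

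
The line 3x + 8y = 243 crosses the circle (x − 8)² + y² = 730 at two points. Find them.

(9, 27) and (25, 21)

Substitute y = (243 − 3x)/8:
73x² − 2482x + 16425 = 0  ⟹  x² − 34x + 225 = 0
x = 25 or x = 9, giving (25, 21) and (9, 27).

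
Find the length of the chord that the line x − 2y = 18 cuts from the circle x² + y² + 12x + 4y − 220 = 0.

12√5

The distance from (−6, −2) to the line is 20/√5, and r² = 260.
Half the chord is √(r² − d²) = √(180), so the full chord is 12√5.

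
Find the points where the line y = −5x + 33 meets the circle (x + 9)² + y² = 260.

(5, 8) and (7, −2)

Substitute y = −5x + 33:
26x² − 312x + 910 = 0  ⟹  x² − 12x + 35 = 0
x = 7 or x = 5, giving (7, −2) and (5, 8).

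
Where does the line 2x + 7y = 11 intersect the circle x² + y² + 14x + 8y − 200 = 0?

(−19, 7) and (9, −1)

From the line, y = (11 − 2x)/7. Substituting:
53x² + 530x − 9063 = 0  ⟹  x² + 10x − 171 = 0
x = 9 or x = −19, giving (9, −1) and (−19, 7).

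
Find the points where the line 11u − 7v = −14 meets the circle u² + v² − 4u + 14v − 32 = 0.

(−7, −9) and (0, 2)

From the line, v = (14 + 11u)/7. Substituting:
170u² + 1190u = 0  ⟹  u² + 7u = 0
u = 0 or u = −7, giving (0, 2) and (−7, −9).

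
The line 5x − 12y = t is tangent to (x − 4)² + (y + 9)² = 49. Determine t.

Tangency holds when the distance from the centre (4, −9) to the line equals the radius 7:
|5·4 − 12·(−9) − t| / √169 = 7
|t − (128)| = 7·13, so t = 219 or t = 37.

t = 37 or t = 219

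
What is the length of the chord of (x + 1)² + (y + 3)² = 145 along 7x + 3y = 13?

3√58

Centre (−1, −3), r² = 145. Perpendicular distance d from centre to line = |−29| / √58 = 29/√58.
Half the chord is √(r² − d²) = √(261/2), so the full chord is 3√58.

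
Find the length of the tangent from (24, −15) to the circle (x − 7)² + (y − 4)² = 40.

√610

With centre O = (7, 4), |OP|² = 650 and r² = 40.
By the tangent–radius right angle, tangent length = √(|PO|² − r²) = √610.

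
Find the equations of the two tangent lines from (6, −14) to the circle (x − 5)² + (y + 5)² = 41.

Let a tangent through (6, −14) have slope m. Its distance from (5, −5) must equal √41:
(−1m − (9))² = 41(m² + 1)
20m² − 9m − 20 = 0, so m = 5/4 or m = −4/5.
With m = 5/4: 5x − 4y = 86. With m = −4/5: 4x + 5y = −46.

5x − 4y = 86 and 4x + 5y = −46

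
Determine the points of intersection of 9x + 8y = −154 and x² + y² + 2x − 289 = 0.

(−18, 1) and (−2, −17)

From the line, y = (−154 − 9x)/8. Substituting:
145x² + 2900x + 5220 = 0  ⟹  x² + 20x + 36 = 0
x = −2 or x = −18, giving (−2, −17) and (−18, 1).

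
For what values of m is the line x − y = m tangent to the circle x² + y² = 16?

m = ±4√2

For a tangent, require d(centre, line) = r = 4.
|1·0 − 1·0 − m| / √2 = 4
|m| = 4√2.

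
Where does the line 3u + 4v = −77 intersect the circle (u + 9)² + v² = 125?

From the line, v = (−77 − 3u)/4. Substituting:
25u² + 750u + 5225 = 0  ⟹  u² + 30u + 209 = 0
u = −11 or u = −19, giving (−11, −11) and (−19, −5).

(−19, −5) and (−11, −11)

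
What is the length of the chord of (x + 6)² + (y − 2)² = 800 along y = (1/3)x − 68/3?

Express y = (−68 + x)/3 and substitute into the circle:
10x² − 40x − 1400 = 0  ⟹  x² − 4x − 140 = 0
x = 14 or x = −10, giving (14, −18) and (−10, −26).
Chord length = distance between (14, −18) and (−10, −26) = √640 = 8√10.

8√10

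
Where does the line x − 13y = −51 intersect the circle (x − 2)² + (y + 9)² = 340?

Express y = (51 + x)/13 and substitute into the circle:
170x² − 340x − 28560 = 0  ⟹  x² − 2x − 168 = 0
x = 14 or x = −12, giving (14, 5) and (−12, 3).

(−12, 3) and (14, 5)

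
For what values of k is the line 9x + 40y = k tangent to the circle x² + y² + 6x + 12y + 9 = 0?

k = −513 or k = −21

Tangency holds when the distance from the centre (−3, −6) to the line equals the radius 6:
|9·(−3) + 40·(−6) − k| / √1681 = 6
|k − (−267)| = 6·41, so k = −21 or k = −513.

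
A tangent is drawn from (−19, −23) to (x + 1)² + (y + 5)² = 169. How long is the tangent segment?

With centre O = (−1, −5), |OP|² = 648 and r² = 169.
Power of the point: PT² = |PO|² − r² = 479, so PT = √479.

√479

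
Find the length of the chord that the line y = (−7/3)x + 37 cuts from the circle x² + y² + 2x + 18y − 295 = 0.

√58

The distance from (−1, −9) to the line is 145/√58, and r² = 377.
Half the chord is √(r² − d²) = √(29/2), so the full chord is √58.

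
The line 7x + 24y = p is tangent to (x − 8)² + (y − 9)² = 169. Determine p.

The line touches the circle iff its distance from (8, 9) is 13:
|7·8 + 24·9 − p| / √625 = 13
|p − (272)| = 13·25, so p = 597 or p = −53.

p = −53 or p = 597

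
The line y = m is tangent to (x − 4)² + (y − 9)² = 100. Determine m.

m = −1 or m = 19

For a tangent, require d(centre, line) = r = 10.
|0·4 + 1·9 − m| / √1 = 10
|m − (9)| = 10, so m = 19 or m = −1.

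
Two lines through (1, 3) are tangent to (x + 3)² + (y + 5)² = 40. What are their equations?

Let a tangent through (1, 3) have slope m. Its distance from (−3, −5) must equal 2√10:
[m·(−4) − (−8)]² = 40(m² + 1)
3m² + 8m − 3 = 0, so m = −3 or m = 1/3.
Through (1, 3) these give 3x + y = 6 and x − 3y = −8.

3x + y = 6 and x − 3y = −8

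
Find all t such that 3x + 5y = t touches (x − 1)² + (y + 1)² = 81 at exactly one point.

The line touches the circle iff its distance from (1, −1) is 9:
|3·1 + 5·(−1) − t| / √34 = 9
|t − (−2)| = 9√34.

t = −2 ± 9√34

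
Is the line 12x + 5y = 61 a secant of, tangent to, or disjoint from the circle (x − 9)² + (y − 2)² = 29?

Centre (9, 2), r² = 29. Distance² from centre to line = (57)²/169 = 3249/169.
Since d² < r², the line cuts the circle twice.

secant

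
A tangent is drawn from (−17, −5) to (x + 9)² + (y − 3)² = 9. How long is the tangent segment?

With centre O = (−9, 3), |OP|² = 128 and r² = 9.
By the tangent–radius right angle, tangent length = √(|PO|² − r²) = √119.

√119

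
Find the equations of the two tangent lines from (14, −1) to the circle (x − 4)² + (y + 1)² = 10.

Let a tangent through (14, −1) have slope m. Its distance from (4, −1) must equal √10:
(−10m − (0))² = 10(m² + 1)
9m² − 1 = 0, so m = 1/3 or m = −1/3.
Through (14, −1) these give x − 3y = 17 and x + 3y = 11.

x − 3y = 17 and x + 3y = 11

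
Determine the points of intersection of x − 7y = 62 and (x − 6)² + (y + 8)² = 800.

(−22, −12) and (34, −4)

Express y = (−62 + x)/7 and substitute into the circle:
50x² − 600x − 37400 = 0  ⟹  x² − 12x − 748 = 0
x = 34 or x = −22, giving (34, −4) and (−22, −12).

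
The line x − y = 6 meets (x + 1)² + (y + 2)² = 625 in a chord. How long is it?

Express y = x − 6 and substitute into the circle:
2x² − 6x − 608 = 0  ⟹  x² − 3x − 304 = 0
x = 19 or x = −16, giving (19, 13) and (−16, −22).
Chord length = distance between (19, 13) and (−16, −22) = √2450 = 35√2.

35√2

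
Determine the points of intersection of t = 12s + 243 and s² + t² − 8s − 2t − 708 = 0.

(−21, −9) and (−19, 15)

Express t = 12s + 243 and substitute into the circle:
145s² + 5800s + 57855 = 0  ⟹  s² + 40s + 399 = 0
s = −19 or s = −21, giving (−19, 15) and (−21, −9).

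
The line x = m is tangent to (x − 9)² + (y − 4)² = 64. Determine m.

m = 1 or m = 17

The line touches the circle iff its distance from (9, 4) is 8:
|1·9 + 0·4 − m| / √1 = 8
|m − (9)| = 8, so m = 17 or m = 1.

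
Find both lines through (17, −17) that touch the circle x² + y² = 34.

Write the tangent as mx − y + (−17 − m·(17)) = 0 and set its distance from the centre to √34:
[m·(−17) − (17)]² = 34(m² + 1)
15m² + 34m + 15 = 0, so m = −3/5 or m = −5/3.
Through (17, −17) these give 3x + 5y = −34 and 5x + 3y = 34.

3x + 5y = −34 and 5x + 3y = 34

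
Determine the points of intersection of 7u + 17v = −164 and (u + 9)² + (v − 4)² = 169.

(−21, −1) and (−4, −8)

From the line, v = (−164 − 7u)/17. Substituting:
338u² + 8450u + 28392 = 0  ⟹  u² + 25u + 84 = 0
u = −4 or u = −21, giving (−4, −8) and (−21, −1).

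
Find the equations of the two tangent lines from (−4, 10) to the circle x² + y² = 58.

Let a tangent through (−4, 10) have slope m. Its distance from (0, 0) must equal √58:
[m·(4) − (−10)]² = 58(m² + 1)
21m² − 40m − 21 = 0, so m = −3/7 or m = 7/3.
Through (−4, 10) these give 3x + 7y = 58 and 7x − 3y = −58.

3x + 7y = 58 and 7x − 3y = −58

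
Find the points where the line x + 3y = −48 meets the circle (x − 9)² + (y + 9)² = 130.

Express y = (−48 − x)/3 and substitute into the circle:
10x² − 120x = 0  ⟹  x² − 12x = 0
x = 12 or x = 0, giving (12, −20) and (0, −16).

(0, −16) and (12, −20)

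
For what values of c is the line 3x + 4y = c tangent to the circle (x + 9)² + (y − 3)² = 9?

The line touches the circle iff its distance from (−9, 3) is 3:
|3·(−9) + 4·3 − c| / √25 = 3
|c − (−15)| = 3·5, so c = 0 or c = −30.

c = −30 or c = 0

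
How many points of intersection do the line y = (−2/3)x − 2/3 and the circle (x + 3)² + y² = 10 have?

Substituting the line into the circle gives 13x² + 62x − 5 = 0.
Δ = 3844 − (−260) = 4104.
Two real roots: the line is a secant.

2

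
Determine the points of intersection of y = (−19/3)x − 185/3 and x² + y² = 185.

Express y = (−185 − 19x)/3 and substitute into the circle:
370x² + 7030x + 32560 = 0  ⟹  x² + 19x + 88 = 0
x = −8 or x = −11, giving (−8, −11) and (−11, 8).

(−11, 8) and (−8, −11)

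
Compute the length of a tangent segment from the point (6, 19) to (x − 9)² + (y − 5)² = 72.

√133

Centre (9, 5), r² = 72. |PO|² = (−3)² + (14)² = 205.
Power of the point: PT² = |PO|² − r² = 133, so PT = √133.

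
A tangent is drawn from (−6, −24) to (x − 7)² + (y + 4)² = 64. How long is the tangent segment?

√505

The centre is (7, −4) and r = 8. The square of the distance from P to the centre is 169 + 400 = 569.
Power of the point: PT² = |PO|² − r² = 505, so PT = √505.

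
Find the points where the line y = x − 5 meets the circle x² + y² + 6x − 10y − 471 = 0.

Substitute y = x − 5:
2x² − 14x − 396 = 0  ⟹  x² − 7x − 198 = 0
x = 18 or x = −11, giving (18, 13) and (−11, −16).

(−11, −16) and (18, 13)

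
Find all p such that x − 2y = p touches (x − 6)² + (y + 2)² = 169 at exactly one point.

The line touches the circle iff its distance from (6, −2) is 13:
|1·6 − 2·(−2) − p| / √5 = 13
|p − (10)| = 13√5.

p = 10 ± 13√5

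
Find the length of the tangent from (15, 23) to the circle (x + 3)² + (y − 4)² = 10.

15√3

The centre is (−3, 4) and r = √10. The square of the distance from P to the centre is 324 + 361 = 685.
The tangent meets the radius at right angles, so tangent² = |PO|² − r² = 685 − 10 = 675.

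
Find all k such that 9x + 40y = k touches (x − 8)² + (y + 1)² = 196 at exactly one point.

For a tangent, require d(centre, line) = r = 14.
|9·8 + 40·(−1) − k| / √1681 = 14
|k − (32)| = 14·41, so k = 606 or k = −542.

k = −542 or k = 606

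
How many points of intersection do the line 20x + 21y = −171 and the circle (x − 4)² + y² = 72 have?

d² = (20·4 + 21·0 − (−171))²/841 = 63001/841; r² = 72.
Since d² > r², the line lies outside the circle.

0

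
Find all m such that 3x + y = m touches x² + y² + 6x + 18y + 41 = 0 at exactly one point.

m = −18 ± 7√10

Tangency holds when the distance from the centre (−3, −9) to the line equals the radius 7:
|3·(−3) + 1·(−9) − m| / √10 = 7
|m − (−18)| = 7√10.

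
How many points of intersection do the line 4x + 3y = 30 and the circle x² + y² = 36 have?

Substituting the line into the circle gives 25x² − 240x + 576 = 0.
Discriminant = (−240)² − 4·25·(576) = 0.
A repeated root: the line is tangent.

1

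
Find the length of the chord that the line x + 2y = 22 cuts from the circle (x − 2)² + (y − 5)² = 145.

10√5

Substitute y = (22 − x)/2:
5x² − 40x − 420 = 0  ⟹  x² − 8x − 84 = 0
x = 14 or x = −6, giving (14, 4) and (−6, 14).
Chord length = distance between (14, 4) and (−6, 14) = √500 = 10√5.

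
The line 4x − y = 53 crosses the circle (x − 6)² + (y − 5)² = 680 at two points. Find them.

Substitute y = 4x − 53:
17x² − 476x + 2720 = 0  ⟹  x² − 28x + 160 = 0
x = 20 or x = 8, giving (20, 27) and (8, −21).

(8, −21) and (20, 27)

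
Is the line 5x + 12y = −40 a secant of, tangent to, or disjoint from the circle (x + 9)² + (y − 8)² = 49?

tangent

d² = (5·(−9) + 12·8 − (−40))²/169 = 49; r² = 49.
Since d² = r², the line is tangent.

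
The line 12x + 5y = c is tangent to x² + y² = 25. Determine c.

c = −65 or c = 65

Tangency holds when the distance from the centre (0, 0) to the line equals the radius 5:
|12·0 + 5·0 − c| / √169 = 5
|c| = 5·13, so c = 65 or c = −65.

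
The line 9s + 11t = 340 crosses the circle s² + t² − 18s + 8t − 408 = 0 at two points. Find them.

From the line, t = (340 − 9s)/11. Substituting:
202s² − 9090s + 96152 = 0  ⟹  s² − 45s + 476 = 0
s = 28 or s = 17, giving (28, 8) and (17, 17).

(17, 17) and (28, 8)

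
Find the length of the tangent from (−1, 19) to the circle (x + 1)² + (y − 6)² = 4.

With centre O = (−1, 6), |OP|² = 169 and r² = 4.
The tangent meets the radius at right angles, so tangent² = |PO|² − r² = 169 − 4 = 165.

√165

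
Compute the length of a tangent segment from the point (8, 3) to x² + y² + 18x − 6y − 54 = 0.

Centre (−9, 3), r² = 144. |PO|² = (17)² + (0)² = 289.
Power of the point: PT² = |PO|² − r² = 145, so PT = √145.

√145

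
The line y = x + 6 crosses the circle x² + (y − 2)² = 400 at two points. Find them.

(−16, −10) and (12, 18)

Express y = x + 6 and substitute into the circle:
2x² + 8x − 384 = 0  ⟹  x² + 4x − 192 = 0
x = 12 or x = −16, giving (12, 18) and (−16, −10).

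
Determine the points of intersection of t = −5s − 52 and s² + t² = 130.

From the line, t = −5s − 52. Substituting:
26s² + 520s + 2574 = 0  ⟹  s² + 20s + 99 = 0
s = −9 or s = −11, giving (−9, −7) and (−11, 3).

(−11, 3) and (−9, −7)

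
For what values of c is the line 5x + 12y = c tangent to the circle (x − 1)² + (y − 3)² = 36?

For a tangent, require d(centre, line) = r = 6.
|5·1 + 12·3 − c| / √169 = 6
|c − (41)| = 6·13, so c = 119 or c = −37.

c = −37 or c = 119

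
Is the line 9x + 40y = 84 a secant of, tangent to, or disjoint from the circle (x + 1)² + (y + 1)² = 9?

Substituting the line into the circle gives 1681x² + 968x + 2576 = 0.
Discriminant = (968)² − 4·1681·(2576) = −16384000 < 0.
No real roots: the line does not meet the circle.

disjoint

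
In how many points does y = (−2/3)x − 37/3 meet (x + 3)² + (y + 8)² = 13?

2

Substituting the line into the circle gives 13x² + 106x + 133 = 0.
Δ = 11236 − 6916 = 4320.
Two real roots: the line is a secant.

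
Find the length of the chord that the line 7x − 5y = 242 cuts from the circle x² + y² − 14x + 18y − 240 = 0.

Express y = (−242 + 7x)/5 and substitute into the circle:
74x² − 3108x + 30784 = 0  ⟹  x² − 42x + 416 = 0
x = 26 or x = 16, giving (26, −12) and (16, −26).
Chord length = distance between (26, −12) and (16, −26) = √296 = 2√74.

2√74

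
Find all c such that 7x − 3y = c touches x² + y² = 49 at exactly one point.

c = ±7√58

For a tangent, require d(centre, line) = r = 7.
|7·0 − 3·0 − c| / √58 = 7
|c| = 7√58.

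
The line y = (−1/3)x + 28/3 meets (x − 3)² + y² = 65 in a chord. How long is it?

From the line, y = (28 − x)/3. Substituting:
10x² − 110x + 280 = 0  ⟹  x² − 11x + 28 = 0
x = 7 or x = 4, giving (7, 7) and (4, 8).
|(7, 7) − (4, 8)| = √((3)² + (−1)²) = √10.

√10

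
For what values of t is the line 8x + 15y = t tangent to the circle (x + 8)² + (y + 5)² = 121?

t = −326 or t = 48

The line touches the circle iff its distance from (−8, −5) is 11:
|8·(−8) + 15·(−5) − t| / √289 = 11
|t − (−139)| = 11·17, so t = 48 or t = −326.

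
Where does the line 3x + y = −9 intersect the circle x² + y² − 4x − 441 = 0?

(−9, 18) and (4, −21)

Express y = −3x − 9 and substitute into the circle:
10x² + 50x − 360 = 0  ⟹  x² + 5x − 36 = 0
x = 4 or x = −9, giving (4, −21) and (−9, 18).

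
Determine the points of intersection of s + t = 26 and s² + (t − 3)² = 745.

From the line, t = −s + 26. Substituting:
2s² − 46s − 216 = 0  ⟹  s² − 23s − 108 = 0
s = 27 or s = −4, giving (27, −1) and (−4, 30).

(−4, 30) and (27, −1)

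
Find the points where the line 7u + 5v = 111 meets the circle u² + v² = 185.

Express v = (111 − 7u)/5 and substitute into the circle:
74u² − 1554u + 7696 = 0  ⟹  u² − 21u + 104 = 0
u = 13 or u = 8, giving (13, 4) and (8, 11).

(8, 11) and (13, 4)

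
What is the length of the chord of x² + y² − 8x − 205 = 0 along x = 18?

10

Centre (4, 0), r² = 221. Perpendicular distance d from centre to line = |−14| / √1 = 14.
Half the chord is √(r² − d²) = √(25), so the full chord is 10.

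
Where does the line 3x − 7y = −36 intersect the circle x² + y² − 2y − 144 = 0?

From the line, y = (36 + 3x)/7. Substituting:
58x² + 174x − 6264 = 0  ⟹  x² + 3x − 108 = 0
x = 9 or x = −12, giving (9, 9) and (−12, 0).

(−12, 0) and (9, 9)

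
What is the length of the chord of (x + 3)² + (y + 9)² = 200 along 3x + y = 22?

Centre (−3, −9), r² = 200. Perpendicular distance d from centre to line = |−40| / √10 = 40/√10.
Half the chord is √(r² − d²) = √(40), so the full chord is 4√10.

4√10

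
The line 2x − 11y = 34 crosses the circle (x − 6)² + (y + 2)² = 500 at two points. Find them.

Substitute y = (−34 + 2x)/11:
125x² − 1500x − 56000 = 0  ⟹  x² − 12x − 448 = 0
x = 28 or x = −16, giving (28, 2) and (−16, −6).

(−16, −6) and (28, 2)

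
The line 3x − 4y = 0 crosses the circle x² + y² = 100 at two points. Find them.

Express y = (3x)/4 and substitute into the circle:
25x² − 1600 = 0  ⟹  x² − 64 = 0
x = 8 or x = −8, giving (8, 6) and (−8, −6).

(−8, −6) and (8, 6)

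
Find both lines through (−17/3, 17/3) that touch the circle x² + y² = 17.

Let a tangent through (−17/3, 17/3) have slope m. Its distance from (0, 0) must equal √17:
[m·(17/3) − (−17/3)]² = 17(m² + 1)
4m² + 17m + 4 = 0, so m = −1/4 or m = −4.
Through (−17/3, 17/3) these give x + 4y = 17 and 4x + y = −17.

x + 4y = 17 and 4x + y = −17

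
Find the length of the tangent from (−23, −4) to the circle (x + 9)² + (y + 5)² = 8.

Centre (−9, −5), r² = 8. |PO|² = (−14)² + (1)² = 197.
Power of the point: PT² = |PO|² − r² = 189, so PT = 3√21.

3√21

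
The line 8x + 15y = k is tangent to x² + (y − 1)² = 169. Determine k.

k = −206 or k = 236

Tangency holds when the distance from the centre (0, 1) to the line equals the radius 13:
|8·0 + 15·1 − k| / √289 = 13
|k − (15)| = 13·17, so k = 236 or k = −206.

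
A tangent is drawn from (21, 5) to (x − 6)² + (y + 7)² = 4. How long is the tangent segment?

√365

With centre O = (6, −7), |OP|² = 369 and r² = 4.
By the tangent–radius right angle, tangent length = √(|PO|² − r²) = √365.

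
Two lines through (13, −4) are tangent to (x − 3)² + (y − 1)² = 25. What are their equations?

4x + 3y = 40 and y = −4

Let a tangent through (13, −4) have slope m. Its distance from (3, 1) must equal 5:
[m·(−10) − (5)]² = 25(m² + 1)
3m² + 4m = 0, so m = −4/3 or m = 0.
Through (13, −4) these give 4x + 3y = 40 and y = −4.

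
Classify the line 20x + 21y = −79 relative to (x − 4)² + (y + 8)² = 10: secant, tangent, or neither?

Substituting the line into the circle gives 841x² − 7088x + 10567 = 0.
Discriminant = (−7088)² − 4·841·(10567) = 14692356 > 0.
Two real roots: the line is a secant.

secant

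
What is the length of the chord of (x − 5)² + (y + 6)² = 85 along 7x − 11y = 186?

√170

From the line, y = (−186 + 7x)/11. Substituting:
170x² − 2890x + 7140 = 0  ⟹  x² − 17x + 42 = 0
x = 14 or x = 3, giving (14, −8) and (3, −15).
Chord length = distance between (14, −8) and (3, −15) = √170 = √170.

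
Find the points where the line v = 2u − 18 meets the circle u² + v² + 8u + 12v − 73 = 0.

(1, −16) and (7, −4)

From the line, v = 2u − 18. Substituting:
5u² − 40u + 35 = 0  ⟹  u² − 8u + 7 = 0
u = 7 or u = 1, giving (7, −4) and (1, −16).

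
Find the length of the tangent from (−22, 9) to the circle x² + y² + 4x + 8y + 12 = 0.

√561

With centre O = (−2, −4), |OP|² = 569 and r² = 8.
Power of the point: PT² = |PO|² − r² = 561, so PT = √561.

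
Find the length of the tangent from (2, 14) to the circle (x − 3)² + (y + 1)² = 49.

The centre is (3, −1) and r = 7. The square of the distance from P to the centre is 1 + 225 = 226.
By the tangent–radius right angle, tangent length = √(|PO|² − r²) = √177.

√177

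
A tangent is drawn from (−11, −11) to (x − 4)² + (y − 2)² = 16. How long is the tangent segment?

Centre (4, 2), r² = 16. |PO|² = (−15)² + (−13)² = 394.
The tangent meets the radius at right angles, so tangent² = |PO|² − r² = 394 − 16 = 378.

3√42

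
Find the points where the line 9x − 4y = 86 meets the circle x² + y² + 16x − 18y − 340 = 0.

Express y = (−86 + 9x)/4 and substitute into the circle:
97x² − 1940x + 8148 = 0  ⟹  x² − 20x + 84 = 0
x = 14 or x = 6, giving (14, 10) and (6, −8).

(6, −8) and (14, 10)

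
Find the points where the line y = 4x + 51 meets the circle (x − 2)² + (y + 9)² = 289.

From the line, y = 4x + 51. Substituting:
17x² + 476x + 3315 = 0  ⟹  x² + 28x + 195 = 0
x = −13 or x = −15, giving (−13, −1) and (−15, −9).

(−15, −9) and (−13, −1)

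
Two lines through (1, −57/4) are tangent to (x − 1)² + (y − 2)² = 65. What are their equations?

7x + 4y = −50 and 7x − 4y = 64

Write the tangent as mx − y + (−57/4 − m·(1)) = 0 and set its distance from the centre to √65:
(0m − (65/4))² = 65(m² + 1)
16m² − 49 = 0, so m = −7/4 or m = 7/4.
Through (1, −57/4) these give 7x + 4y = −50 and 7x − 4y = 64.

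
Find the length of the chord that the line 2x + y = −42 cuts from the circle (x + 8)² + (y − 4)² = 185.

2√5

From the line, y = −2x − 42. Substituting:
5x² + 200x + 1995 = 0  ⟹  x² + 40x + 399 = 0
x = −19 or x = −21, giving (−19, −4) and (−21, 0).
|(−19, −4) − (−21, 0)| = √((2)² + (−4)²) = 2√5.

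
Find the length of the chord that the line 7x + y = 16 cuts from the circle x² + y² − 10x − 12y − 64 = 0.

15√2

Centre (5, 6), r² = 125. Perpendicular distance d from centre to line = |25| / √50 = 25/√50.
Half the chord is √(r² − d²) = √(225/2), so the full chord is 15√2.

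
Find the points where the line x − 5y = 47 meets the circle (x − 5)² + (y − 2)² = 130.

(2, −9) and (12, −7)

Substitute y = (−47 + x)/5:
26x² − 364x + 624 = 0  ⟹  x² − 14x + 24 = 0
x = 12 or x = 2, giving (12, −7) and (2, −9).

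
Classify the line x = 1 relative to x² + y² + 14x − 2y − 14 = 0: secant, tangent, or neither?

tangent

Substituting the line into the circle gives y² − 2y + 1 = 0.
Δ = 4 − 4 = 0.
A repeated root: the line is tangent.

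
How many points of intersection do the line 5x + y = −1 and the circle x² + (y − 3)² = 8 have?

Centre (0, 3), r² = 8. Distance² from centre to line = (4)²/26 = 8/13.
Since d² < r², the line cuts the circle twice.

2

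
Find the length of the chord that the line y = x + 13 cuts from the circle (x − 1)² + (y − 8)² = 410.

28√2

The distance from (1, 8) to the line is 6/√2, and r² = 410.
Chord = 2√(r² − d²) = 2·√(392) = 28√2.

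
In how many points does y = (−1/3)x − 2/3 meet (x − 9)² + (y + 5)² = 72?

d² = (1·9 + 3·(−5) − (−2))²/10 = 8/5; r² = 72.
Since d² < r², the line cuts the circle twice.

2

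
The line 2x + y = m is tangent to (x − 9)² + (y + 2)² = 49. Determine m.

m = 16 ± 7√5

The line touches the circle iff its distance from (9, −2) is 7:
|2·9 + 1·(−2) − m| / √5 = 7
|m − (16)| = 7√5.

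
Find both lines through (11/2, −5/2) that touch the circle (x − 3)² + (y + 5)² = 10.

A line y − (−5/2) = m(x − (11/2)) is tangent when its distance from (3, −5) is √10:
(−5/2m − (−5/2))² = 10(m² + 1)
3m² + 10m + 3 = 0, so m = −3 or m = −1/3.
Through (11/2, −5/2) these give 3x + y = 14 and x + 3y = −2.

3x + y = 14 and x + 3y = −2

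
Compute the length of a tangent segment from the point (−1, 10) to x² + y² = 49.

2√13

With centre O = (0, 0), |OP|² = 101 and r² = 49.
The tangent meets the radius at right angles, so tangent² = |PO|² − r² = 101 − 49 = 52.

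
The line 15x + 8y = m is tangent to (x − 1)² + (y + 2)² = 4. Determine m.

For a tangent, require d(centre, line) = r = 2.
|15·1 + 8·(−2) − m| / √289 = 2
|m − (−1)| = 2·17, so m = 33 or m = −35.

m = −35 or m = 33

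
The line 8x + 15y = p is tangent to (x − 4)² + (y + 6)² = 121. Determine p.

p = −245 or p = 129

The line touches the circle iff its distance from (4, −6) is 11:
|8·4 + 15·(−6) − p| / √289 = 11
|p − (−58)| = 11·17, so p = 129 or p = −245.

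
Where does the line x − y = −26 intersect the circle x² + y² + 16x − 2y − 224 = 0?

Express y = x + 26 and substitute into the circle:
2x² + 66x + 400 = 0  ⟹  x² + 33x + 200 = 0
x = −8 or x = −25, giving (−8, 18) and (−25, 1).

(−25, 1) and (−8, 18)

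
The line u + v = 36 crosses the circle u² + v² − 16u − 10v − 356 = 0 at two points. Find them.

(10, 26) and (29, 7)

Express v = −u + 36 and substitute into the circle:
2u² − 78u + 580 = 0  ⟹  u² − 39u + 290 = 0
u = 29 or u = 10, giving (29, 7) and (10, 26).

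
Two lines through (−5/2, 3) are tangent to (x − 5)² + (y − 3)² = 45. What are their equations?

A line y − (3) = m(x − (−5/2)) is tangent when its distance from (5, 3) is 3√5:
(15/2m − (0))² = 45(m² + 1)
m² − 4 = 0, so m = 2 or m = −2.
With m = 2: 2x − y = −8. With m = −2: 2x + y = −2.

2x − y = −8 and 2x + y = −2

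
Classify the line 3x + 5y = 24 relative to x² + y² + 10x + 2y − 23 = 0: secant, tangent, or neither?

d² = (3·(−5) + 5·(−1) − (24))²/34 = 968/17; r² = 49.
Since d² > r², the line lies outside the circle.

neither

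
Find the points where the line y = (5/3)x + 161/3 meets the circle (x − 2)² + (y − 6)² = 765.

Express y = (161 + 5x)/3 and substitute into the circle:
34x² + 1394x + 13600 = 0  ⟹  x² + 41x + 400 = 0
x = −16 or x = −25, giving (−16, 27) and (−25, 12).

(−25, 12) and (−16, 27)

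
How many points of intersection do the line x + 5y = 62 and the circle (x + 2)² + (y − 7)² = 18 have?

Substituting the line into the circle gives 26x² + 46x + 379 = 0.
Discriminant = (46)² − 4·26·(379) = −37300 < 0.
No real roots: the line does not meet the circle.

0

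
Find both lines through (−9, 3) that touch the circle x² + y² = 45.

Write the tangent as mx − y + (3 − m·(−9)) = 0 and set its distance from the centre to 3√5:
(9m − (−3))² = 45(m² + 1)
2m² + 3m − 2 = 0, so m = 1/2 or m = −2.
Through (−9, 3) these give x − 2y = −15 and 2x + y = −15.

x − 2y = −15 and 2x + y = −15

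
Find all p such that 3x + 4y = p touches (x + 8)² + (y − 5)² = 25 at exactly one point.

p = −29 or p = 21

For a tangent, require d(centre, line) = r = 5.
|3·(−8) + 4·5 − p| / √25 = 5
|p − (−4)| = 5·5, so p = 21 or p = −29.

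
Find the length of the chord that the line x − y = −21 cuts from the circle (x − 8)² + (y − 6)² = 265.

Express y = x + 21 and substitute into the circle:
2x² + 14x + 24 = 0  ⟹  x² + 7x + 12 = 0
x = −3 or x = −4, giving (−3, 18) and (−4, 17).
Chord length = distance between (−3, 18) and (−4, 17) = √2 = √2.

√2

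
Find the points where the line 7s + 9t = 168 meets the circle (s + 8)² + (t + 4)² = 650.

Substitute t = (168 − 7s)/9:
130s² − 1560s − 5850 = 0  ⟹  s² − 12s − 45 = 0
s = 15 or s = −3, giving (15, 7) and (−3, 21).

(−3, 21) and (15, 7)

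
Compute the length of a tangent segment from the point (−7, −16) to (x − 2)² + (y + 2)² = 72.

√205

With centre O = (2, −2), |OP|² = 277 and r² = 72.
By the tangent–radius right angle, tangent length = √(|PO|² − r²) = √205.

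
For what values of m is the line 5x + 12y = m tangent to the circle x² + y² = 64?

For a tangent, require d(centre, line) = r = 8.
|5·0 + 12·0 − m| / √169 = 8
|m| = 8·13, so m = 104 or m = −104.

m = −104 or m = 104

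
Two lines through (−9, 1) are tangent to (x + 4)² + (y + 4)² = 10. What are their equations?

3x + y = −26 and x + 3y = −6

A line y − (1) = m(x − (−9)) is tangent when its distance from (−4, −4) is √10:
[m·(5) − (−5)]² = 10(m² + 1)
3m² + 10m + 3 = 0, so m = −3 or m = −1/3.
With m = −3: 3x + y = −26. With m = −1/3: x + 3y = −6.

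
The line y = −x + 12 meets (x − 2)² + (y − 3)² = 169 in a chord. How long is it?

The distance from (2, 3) to the line is 7/√2, and r² = 169.
Half the chord is √(r² − d²) = √(289/2), so the full chord is 17√2.

17√2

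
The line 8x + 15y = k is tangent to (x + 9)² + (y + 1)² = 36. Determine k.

k = −189 or k = 15

The line touches the circle iff its distance from (−9, −1) is 6:
|8·(−9) + 15·(−1) − k| / √289 = 6
|k − (−87)| = 6·17, so k = 15 or k = −189.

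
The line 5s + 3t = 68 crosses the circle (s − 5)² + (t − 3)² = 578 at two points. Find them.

Substitute t = (68 − 5s)/3:
34s² − 680s − 1496 = 0  ⟹  s² − 20s − 44 = 0
s = 22 or s = −2, giving (22, −14) and (−2, 26).

(−2, 26) and (22, −14)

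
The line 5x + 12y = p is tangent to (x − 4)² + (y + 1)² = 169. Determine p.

The line touches the circle iff its distance from (4, −1) is 13:
|5·4 + 12·(−1) − p| / √169 = 13
|p − (8)| = 13·13, so p = 177 or p = −161.

p = −161 or p = 177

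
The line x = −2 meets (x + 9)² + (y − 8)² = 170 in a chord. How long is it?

Centre (−9, 8), r² = 170. Perpendicular distance d from centre to line = |−7| / √1 = 7.
Chord = 2√(r² − d²) = 2·√(121) = 22.

22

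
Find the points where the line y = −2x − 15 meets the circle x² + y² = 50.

Substitute y = −2x − 15:
5x² + 60x + 175 = 0  ⟹  x² + 12x + 35 = 0
x = −5 or x = −7, giving (−5, −5) and (−7, −1).

(−7, −1) and (−5, −5)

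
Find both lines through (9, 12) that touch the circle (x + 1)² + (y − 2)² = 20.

Write the tangent as mx − y + (12 − m·(9)) = 0 and set its distance from the centre to 2√5:
(−10m − (−10))² = 20(m² + 1)
2m² − 5m + 2 = 0, so m = 1/2 or m = 2.
Through (9, 12) these give x − 2y = −15 and 2x − y = 6.

x − 2y = −15 and 2x − y = 6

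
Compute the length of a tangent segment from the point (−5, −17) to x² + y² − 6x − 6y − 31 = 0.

√415

Centre (3, 3), r² = 49. |PO|² = (−8)² + (−20)² = 464.
By the tangent–radius right angle, tangent length = √(|PO|² − r²) = √415.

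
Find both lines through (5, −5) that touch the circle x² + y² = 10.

x + 3y = −10 and 3x + y = 10

Write the tangent as mx − y + (−5 − m·(5)) = 0 and set its distance from the centre to √10:
(−5m − (5))² = 10(m² + 1)
3m² + 10m + 3 = 0, so m = −1/3 or m = −3.
Through (5, −5) these give x + 3y = −10 and 3x + y = 10.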